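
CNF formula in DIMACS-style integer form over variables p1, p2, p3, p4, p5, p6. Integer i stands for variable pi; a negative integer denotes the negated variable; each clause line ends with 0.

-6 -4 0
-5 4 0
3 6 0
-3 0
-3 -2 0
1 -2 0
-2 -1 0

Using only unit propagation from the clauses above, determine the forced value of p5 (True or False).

Unit clause (NOT p3) sets p3 = False.
From (p6 OR p3) and p3 = False: p6 = True.
In (NOT p6 OR NOT p4), NOT p6 is now false; NOT p4 must hold, so p4 = False.
In (NOT p5 OR p4), p4 is now false; NOT p5 must hold, so p5 = False.

False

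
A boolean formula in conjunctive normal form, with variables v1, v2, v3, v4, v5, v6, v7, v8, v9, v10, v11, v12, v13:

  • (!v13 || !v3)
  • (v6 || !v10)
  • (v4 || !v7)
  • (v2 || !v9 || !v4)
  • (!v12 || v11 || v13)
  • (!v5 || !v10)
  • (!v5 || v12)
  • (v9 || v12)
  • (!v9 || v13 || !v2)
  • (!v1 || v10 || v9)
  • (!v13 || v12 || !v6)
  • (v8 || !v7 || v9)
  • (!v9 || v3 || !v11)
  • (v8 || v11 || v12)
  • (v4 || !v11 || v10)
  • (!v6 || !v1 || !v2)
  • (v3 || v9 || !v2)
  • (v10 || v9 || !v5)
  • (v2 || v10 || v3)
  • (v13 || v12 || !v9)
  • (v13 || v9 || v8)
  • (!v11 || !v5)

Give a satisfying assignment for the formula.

v1=False, v2=True, v3=True, v4=True, v5=False, v6=True, v7=False, v8=True, v9=False, v10=False, v11=True, v12=True, v13=False

Pure literal: v1 appears only negated; assign v1 = False.
v5 occurs only negated in the remaining clauses — set v5 = False.
Try v2 = True.
Try v3 = True.
  then v13 is forced to False.
  then v9 is forced to False.
  then v12 is forced to True.
  then v11 is forced to True.
  then v8 is forced to True.
The remaining clauses are satisfied by v4 = True, v6 = True, v7 = False, v10 = False.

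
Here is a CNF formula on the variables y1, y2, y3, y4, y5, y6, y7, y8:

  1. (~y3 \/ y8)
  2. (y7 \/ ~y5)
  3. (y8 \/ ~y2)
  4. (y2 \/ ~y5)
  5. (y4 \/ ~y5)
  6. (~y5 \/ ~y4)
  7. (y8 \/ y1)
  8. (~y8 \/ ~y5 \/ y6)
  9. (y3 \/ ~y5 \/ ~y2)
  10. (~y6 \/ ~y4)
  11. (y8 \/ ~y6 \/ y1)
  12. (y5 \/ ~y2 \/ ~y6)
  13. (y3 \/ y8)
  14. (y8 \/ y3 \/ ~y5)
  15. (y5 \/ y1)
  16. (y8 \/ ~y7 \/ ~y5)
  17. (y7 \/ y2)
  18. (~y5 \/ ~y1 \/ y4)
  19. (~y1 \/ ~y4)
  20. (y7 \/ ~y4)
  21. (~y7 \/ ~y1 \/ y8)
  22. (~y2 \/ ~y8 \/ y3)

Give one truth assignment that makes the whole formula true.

Set y1 = True and propagate.
  then y4 is forced to False.
  then y5 is forced to False.
Set y2 = False and propagate.
  then y7 is forced to True.
  then y8 is forced to True.
y3, y6 are now unconstrained; take y3 = False, y6 = True.

y1 = T, y2 = F, y3 = F, y4 = F, y5 = F, y6 = T, y7 = T, y8 = T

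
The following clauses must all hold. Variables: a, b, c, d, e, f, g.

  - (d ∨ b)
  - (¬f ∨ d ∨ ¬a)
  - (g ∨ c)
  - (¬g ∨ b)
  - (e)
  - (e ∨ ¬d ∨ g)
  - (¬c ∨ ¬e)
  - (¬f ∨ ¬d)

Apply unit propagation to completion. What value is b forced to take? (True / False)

True

Unit clause (e) sets e = True.
In (¬e ∨ ¬c), ¬e is now false; ¬c must hold, so c = False.
(c ∨ g) with c = False leaves only g, so g = True.
From (¬g ∨ b) and g = True: b = True.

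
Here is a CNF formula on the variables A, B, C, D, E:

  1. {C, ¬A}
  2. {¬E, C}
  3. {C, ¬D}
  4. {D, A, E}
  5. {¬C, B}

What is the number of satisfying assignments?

The models are:
  A=0 B=1 C=1 D=0 E=1
  A=0 B=1 C=1 D=1 E=0
  A=0 B=1 C=1 D=1 E=1
  A=1 B=1 C=1 D=0 E=0
  A=1 B=1 C=1 D=0 E=1
  A=1 B=1 C=1 D=1 E=0
  A=1 B=1 C=1 D=1 E=1
Count: 7.

7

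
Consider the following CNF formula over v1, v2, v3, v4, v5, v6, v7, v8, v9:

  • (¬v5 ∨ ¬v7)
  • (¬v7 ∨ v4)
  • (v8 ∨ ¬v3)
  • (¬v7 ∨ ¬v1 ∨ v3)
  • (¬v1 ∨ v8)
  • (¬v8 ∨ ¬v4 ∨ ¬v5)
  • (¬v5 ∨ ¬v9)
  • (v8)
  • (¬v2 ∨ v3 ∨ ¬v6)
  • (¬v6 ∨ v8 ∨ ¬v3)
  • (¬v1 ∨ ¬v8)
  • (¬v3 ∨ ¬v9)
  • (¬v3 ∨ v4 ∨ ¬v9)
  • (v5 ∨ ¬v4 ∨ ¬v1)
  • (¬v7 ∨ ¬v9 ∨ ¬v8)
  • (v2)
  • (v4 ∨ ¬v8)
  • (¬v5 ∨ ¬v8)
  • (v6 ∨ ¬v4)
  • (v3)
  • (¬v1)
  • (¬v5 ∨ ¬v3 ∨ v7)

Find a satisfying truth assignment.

v1=0  v2=1  v3=1  v4=1  v5=0  v6=1  v7=0  v8=1  v9=0

Check each clause:
  1. (¬v7 ∨ ¬v5) — ¬v7 is true.
  2. (¬v7 ∨ v4) — ¬v7 is true.
  3. (¬v3 ∨ v8) — v8 is true.
  4. (v3 ∨ ¬v7 ∨ ¬v1) — ¬v7 is true.
  5. (¬v1 ∨ v8) — v8 is true.
  6. (¬v5 ∨ ¬v4 ∨ ¬v8) — ¬v5 is true.
  7. (¬v9 ∨ ¬v5) — ¬v5 is true.
  8. (v8) — v8 is true.
  9. (v3 ∨ ¬v2 ∨ ¬v6) — v3 is true.
  10. (¬v6 ∨ ¬v3 ∨ v8) — v8 is true.
  11. (¬v1 ∨ ¬v8) — ¬v1 is true.
  12. (¬v9 ∨ ¬v3) — ¬v9 is true.
  13. (¬v9 ∨ v4 ∨ ¬v3) — v4 is true.
  14. (v5 ∨ ¬v4 ∨ ¬v1) — ¬v1 is true.
  15. (¬v9 ∨ ¬v8 ∨ ¬v7) — ¬v7 is true.
  16. (v2) — v2 is true.
  17. (¬v8 ∨ v4) — v4 is true.
  18. (¬v8 ∨ ¬v5) — ¬v5 is true.
  19. (¬v4 ∨ v6) — v6 is true.
  20. (v3) — v3 is true.
  21. (¬v1) — ¬v1 is true.
  22. (¬v3 ∨ v7 ∨ ¬v5) — ¬v5 is true.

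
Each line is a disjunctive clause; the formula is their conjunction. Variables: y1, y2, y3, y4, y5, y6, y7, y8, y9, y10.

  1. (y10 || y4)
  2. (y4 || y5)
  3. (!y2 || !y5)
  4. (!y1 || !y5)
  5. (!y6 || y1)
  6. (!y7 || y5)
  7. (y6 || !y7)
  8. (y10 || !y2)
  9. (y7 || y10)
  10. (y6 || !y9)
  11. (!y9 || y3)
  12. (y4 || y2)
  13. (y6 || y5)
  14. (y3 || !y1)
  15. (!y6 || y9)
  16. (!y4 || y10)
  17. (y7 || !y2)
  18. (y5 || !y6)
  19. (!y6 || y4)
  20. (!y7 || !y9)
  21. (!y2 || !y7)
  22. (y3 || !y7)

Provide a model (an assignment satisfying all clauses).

y1=False, y2=False, y3=False, y4=True, y5=True, y6=False, y7=False, y8=True, y9=False, y10=True

Pure literal: y10 appears only positively; assign y10 = True.
Try y1 = False.
  then y6 is forced to False.
  then y7 is forced to False.
  then y9 is forced to False.
  then y5 is forced to True.
  then y2 is forced to False.
  then y4 is forced to True.
y3, y8 are now unconstrained; take y3 = False, y8 = True.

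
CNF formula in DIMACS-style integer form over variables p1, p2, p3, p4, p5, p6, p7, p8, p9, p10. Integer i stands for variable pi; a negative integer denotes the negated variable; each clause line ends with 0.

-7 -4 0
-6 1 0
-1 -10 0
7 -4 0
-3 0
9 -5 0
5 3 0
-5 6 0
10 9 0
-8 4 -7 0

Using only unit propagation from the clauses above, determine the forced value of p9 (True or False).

True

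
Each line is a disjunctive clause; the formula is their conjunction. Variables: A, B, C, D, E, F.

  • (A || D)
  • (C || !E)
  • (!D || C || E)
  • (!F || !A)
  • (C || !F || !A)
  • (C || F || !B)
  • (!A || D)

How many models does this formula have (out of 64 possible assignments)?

12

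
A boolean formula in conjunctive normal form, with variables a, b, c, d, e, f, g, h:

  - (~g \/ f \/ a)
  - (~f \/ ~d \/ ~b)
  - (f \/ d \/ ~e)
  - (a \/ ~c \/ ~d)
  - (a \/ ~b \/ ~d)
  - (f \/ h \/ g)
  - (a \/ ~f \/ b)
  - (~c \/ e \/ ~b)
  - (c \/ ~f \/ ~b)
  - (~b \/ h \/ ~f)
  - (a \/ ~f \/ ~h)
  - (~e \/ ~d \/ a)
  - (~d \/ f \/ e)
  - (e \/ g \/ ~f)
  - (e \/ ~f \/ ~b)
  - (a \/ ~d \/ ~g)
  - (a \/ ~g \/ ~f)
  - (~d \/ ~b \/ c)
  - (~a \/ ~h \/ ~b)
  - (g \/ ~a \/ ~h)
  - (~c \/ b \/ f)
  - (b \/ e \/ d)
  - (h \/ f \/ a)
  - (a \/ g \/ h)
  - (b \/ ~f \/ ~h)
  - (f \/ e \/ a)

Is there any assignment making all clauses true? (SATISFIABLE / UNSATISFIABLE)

SATISFIABLE

Branch on a: take a = True.
The remaining clauses are satisfied by b = False, c = True, d = True, e = True, f = True, g = True, h = False.
Every clause has at least one true literal under this assignment.
So a=True, b=False, c=True, d=True, e=True, f=True, g=True, h=False is a satisfying assignment.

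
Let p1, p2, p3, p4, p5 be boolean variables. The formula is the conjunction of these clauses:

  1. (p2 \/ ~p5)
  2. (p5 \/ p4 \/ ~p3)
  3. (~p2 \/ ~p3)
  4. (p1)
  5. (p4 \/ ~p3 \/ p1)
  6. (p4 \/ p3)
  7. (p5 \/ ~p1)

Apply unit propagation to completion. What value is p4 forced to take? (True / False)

(p1) is a unit clause: p1 = True.
From (~p1 \/ p5) and p1 = True: p5 = True.
From (~p5 \/ p2) and p5 = True: p2 = True.
(~p3 \/ ~p2): since p2 = True, the clause reduces to (~p3). p3 = False.
(p3 \/ p4) with p3 = False leaves only p4, so p4 = True.

True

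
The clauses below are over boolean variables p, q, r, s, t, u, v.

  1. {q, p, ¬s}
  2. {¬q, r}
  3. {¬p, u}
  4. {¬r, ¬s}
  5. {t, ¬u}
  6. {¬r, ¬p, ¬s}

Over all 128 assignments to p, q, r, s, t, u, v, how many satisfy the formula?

26

Case analysis on p and r:
  p=1, r=1: remaining (q,s,t,u,v) ∈ {(0,0,1,1,0); (0,0,1,1,1); (1,0,1,1,0); (1,0,1,1,1)} — 4.
  p=1, r=0: remaining (q,s,t,u,v) ∈ {(0,0,1,1,0); (0,0,1,1,1); (0,1,1,1,0); (0,1,1,1,1)} — 4.
  p=0, r=1: q, v free; 3 ways for (s,t,u) × 2^2 = 12.
  p=0, r=0: v free; 3 ways for (q,s,t,u) × 2^1 = 6.
Total: 4 + 4 + 12 + 6 = 26.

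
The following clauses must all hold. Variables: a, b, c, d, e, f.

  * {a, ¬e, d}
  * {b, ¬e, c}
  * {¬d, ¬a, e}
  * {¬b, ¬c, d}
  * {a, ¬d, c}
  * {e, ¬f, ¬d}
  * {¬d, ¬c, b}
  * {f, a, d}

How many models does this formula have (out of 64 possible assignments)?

20

Split on d, then a.
  d=T, a=T: remaining (b,c,e,f) ∈ {(T,F,T,F); (T,F,T,T); (T,T,T,F); (T,T,T,T)} — 4.
  d=T, a=F: remaining (b,c,e,f) ∈ {(T,T,F,F); (T,T,T,F); (T,T,T,T)} — 3.
  d=F, a=T: f free; 5 ways for (b,c,e) × 2^1 = 10.
  d=F, a=F: remaining (b,c,e,f) ∈ {(F,F,F,T); (F,T,F,T); (T,F,F,T)} — 3.
Total: 4 + 3 + 10 + 3 = 20.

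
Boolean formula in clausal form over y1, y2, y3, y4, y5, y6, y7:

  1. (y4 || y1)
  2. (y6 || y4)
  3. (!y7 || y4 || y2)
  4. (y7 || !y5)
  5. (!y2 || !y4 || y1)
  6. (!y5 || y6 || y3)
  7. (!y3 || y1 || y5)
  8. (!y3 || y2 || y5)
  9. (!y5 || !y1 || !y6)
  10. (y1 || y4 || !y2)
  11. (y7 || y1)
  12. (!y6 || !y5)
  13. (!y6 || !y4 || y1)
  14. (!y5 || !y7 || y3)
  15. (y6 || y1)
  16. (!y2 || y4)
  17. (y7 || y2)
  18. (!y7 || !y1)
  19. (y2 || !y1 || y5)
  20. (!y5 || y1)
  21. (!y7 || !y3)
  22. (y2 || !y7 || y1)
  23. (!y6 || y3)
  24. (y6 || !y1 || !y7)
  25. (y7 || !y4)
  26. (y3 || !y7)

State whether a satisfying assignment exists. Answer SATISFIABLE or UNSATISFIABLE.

UNSATISFIABLE

y1 = True:
  propagation gives y7=False, y5=False, y2=True, y4=True; an empty clause results — contradiction.
y1 = False:
  propagation gives y4=True, y2=False, y7=True; an empty clause results — contradiction.
Every branch closes, so no satisfying assignment exists.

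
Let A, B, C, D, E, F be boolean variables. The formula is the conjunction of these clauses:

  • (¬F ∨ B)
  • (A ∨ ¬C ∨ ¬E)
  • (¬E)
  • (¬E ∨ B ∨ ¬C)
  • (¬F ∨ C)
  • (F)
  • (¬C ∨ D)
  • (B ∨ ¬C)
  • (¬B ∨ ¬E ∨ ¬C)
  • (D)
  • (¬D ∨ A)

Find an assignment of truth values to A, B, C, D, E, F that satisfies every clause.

A = True, B = True, C = True, D = True, E = False, F = True

Unit propagation: (¬E) forces E = False.
(F) is a unit clause, so F = True.
Unit propagation: (B) forces B = True.
Unit propagation: (C) forces C = True.
Unit propagation: (D) forces D = True.
The clause (A) is unit: A must be True.
Every clause has at least one true literal under this assignment.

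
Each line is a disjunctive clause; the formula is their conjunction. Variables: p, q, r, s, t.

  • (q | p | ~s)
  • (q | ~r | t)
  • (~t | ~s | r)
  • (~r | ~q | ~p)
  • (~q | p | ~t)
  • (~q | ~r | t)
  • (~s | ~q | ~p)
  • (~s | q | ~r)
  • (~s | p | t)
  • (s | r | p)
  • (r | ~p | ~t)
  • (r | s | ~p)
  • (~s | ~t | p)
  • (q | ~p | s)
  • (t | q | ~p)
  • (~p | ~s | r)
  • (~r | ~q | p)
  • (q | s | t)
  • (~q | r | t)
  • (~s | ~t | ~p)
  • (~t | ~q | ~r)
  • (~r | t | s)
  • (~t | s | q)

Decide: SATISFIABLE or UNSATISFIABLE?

UNSATISFIABLE

p = True:
  q = True:
    propagation gives r=False, s=False; an empty clause results — contradiction.
  q = False:
    propagation gives s=True, r=False; an empty clause results — contradiction.
p = False:
  t = True:
    propagation gives q=False, s=False; an empty clause results — contradiction.
  t = False:
    propagation gives s=False, r=True; an empty clause results — contradiction.
Every branch closes, so no satisfying assignment exists.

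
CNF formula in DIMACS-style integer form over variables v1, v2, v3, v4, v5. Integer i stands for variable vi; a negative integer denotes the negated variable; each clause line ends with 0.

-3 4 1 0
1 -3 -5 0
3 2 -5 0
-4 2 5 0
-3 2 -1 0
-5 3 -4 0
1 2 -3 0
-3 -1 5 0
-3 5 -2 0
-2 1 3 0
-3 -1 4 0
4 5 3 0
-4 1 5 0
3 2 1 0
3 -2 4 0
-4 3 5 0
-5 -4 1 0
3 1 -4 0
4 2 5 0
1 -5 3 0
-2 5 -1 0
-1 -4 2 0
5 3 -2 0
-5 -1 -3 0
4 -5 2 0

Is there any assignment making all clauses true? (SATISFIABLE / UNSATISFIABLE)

UNSATISFIABLE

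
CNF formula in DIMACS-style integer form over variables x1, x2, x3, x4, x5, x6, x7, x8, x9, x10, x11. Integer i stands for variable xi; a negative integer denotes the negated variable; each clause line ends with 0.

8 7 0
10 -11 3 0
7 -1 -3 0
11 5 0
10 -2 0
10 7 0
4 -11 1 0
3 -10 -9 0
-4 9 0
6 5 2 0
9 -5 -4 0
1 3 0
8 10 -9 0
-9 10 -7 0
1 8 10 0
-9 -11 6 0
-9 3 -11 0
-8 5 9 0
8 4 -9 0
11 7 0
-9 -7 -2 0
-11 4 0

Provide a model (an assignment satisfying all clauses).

x6 occurs only positively in the remaining clauses — set x6 = True.
Set x1 = False and propagate.
  then x3 is forced to True.
Set x2 = False and propagate.
The remaining clauses are satisfied by x4 = True, x5 = True, x7 = False, x8 = True, x9 = True, x10 = True, x11 = True.
Every clause has at least one true literal under this assignment.

x1 = False, x2 = False, x3 = True, x4 = True, x5 = True, x6 = True, x7 = False, x8 = True, x9 = True, x10 = True, x11 = True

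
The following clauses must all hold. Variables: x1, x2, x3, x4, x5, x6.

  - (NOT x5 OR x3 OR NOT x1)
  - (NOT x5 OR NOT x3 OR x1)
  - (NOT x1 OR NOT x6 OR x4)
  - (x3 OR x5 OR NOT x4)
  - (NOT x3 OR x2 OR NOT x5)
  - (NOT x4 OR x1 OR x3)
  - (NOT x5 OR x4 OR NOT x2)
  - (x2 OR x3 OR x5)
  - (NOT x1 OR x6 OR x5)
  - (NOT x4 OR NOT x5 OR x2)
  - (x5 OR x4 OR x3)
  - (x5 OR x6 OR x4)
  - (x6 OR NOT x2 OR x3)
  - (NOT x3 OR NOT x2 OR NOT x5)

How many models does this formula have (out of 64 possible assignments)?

Split on x5, then x3.
  x5=T, x3=T: a clause becomes empty — 0.
  x5=T, x3=F: remaining (x1,x2,x4,x6) ∈ {(F,F,F,F); (F,F,F,T)} — 2.
  x5=F, x3=T: x2 free; 4 ways for (x1,x4,x6) × 2^1 = 8.
  x5=F, x3=F: a clause becomes empty — 0.
Total: 0 + 2 + 8 + 0 = 10.

10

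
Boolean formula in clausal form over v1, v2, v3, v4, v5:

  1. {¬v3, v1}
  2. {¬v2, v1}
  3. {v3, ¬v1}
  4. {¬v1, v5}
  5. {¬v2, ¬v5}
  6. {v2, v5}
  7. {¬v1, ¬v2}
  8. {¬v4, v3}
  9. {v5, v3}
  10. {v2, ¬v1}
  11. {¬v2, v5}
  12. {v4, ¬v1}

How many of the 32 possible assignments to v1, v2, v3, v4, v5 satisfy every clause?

Satisfying assignments:
  v1=F v2=F v3=F v4=F v5=T
That's 1 in total.

1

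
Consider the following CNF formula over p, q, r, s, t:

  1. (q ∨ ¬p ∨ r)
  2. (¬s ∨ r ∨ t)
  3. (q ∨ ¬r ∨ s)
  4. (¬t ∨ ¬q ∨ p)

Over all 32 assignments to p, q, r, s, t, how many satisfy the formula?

Split on q, then r.
  q=1, r=1: s free; 3 ways for (p,t) × 2^1 = 6.
  q=1, r=0: remaining (p,s,t) ∈ {(0,0,0); (1,0,0); (1,0,1); (1,1,1)} — 4.
  q=0, r=1: remaining (p,s,t) ∈ {(0,1,0); (0,1,1); (1,1,0); (1,1,1)} — 4.
  q=0, r=0: remaining (p,s,t) ∈ {(0,0,0); (0,0,1); (0,1,1)} — 3.
Total: 6 + 4 + 4 + 3 = 17.

17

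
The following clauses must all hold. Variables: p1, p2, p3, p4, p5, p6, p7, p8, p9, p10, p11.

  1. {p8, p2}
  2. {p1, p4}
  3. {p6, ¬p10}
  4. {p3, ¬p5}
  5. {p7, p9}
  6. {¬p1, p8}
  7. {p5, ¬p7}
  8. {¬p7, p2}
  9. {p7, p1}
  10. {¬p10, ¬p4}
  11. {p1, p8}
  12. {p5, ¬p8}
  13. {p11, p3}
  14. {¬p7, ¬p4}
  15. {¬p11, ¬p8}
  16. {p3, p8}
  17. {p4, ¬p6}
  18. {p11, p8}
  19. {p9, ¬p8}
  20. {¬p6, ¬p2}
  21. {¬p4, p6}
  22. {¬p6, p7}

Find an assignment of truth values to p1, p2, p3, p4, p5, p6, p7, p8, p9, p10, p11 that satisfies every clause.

p1=T  p2=T  p3=T  p4=F  p5=T  p6=F  p7=T  p8=T  p9=T  p10=F  p11=F

Pure literal: p3 appears only positively; assign p3 = True.
Pure literal: p9 appears only positively; assign p9 = True.
Branch on p1: take p1 = True.
  then p8 is forced to True.
  then p5 is forced to True.
  then p11 is forced to False.
For the remaining variables, p2 = True, p4 = False, p6 = False, p7 = True, p10 = False works.
Check each clause:
  1. {p2, p8} — p8 is true.
  2. {p1, p4} — p1 is true.
  3. {p6, ¬p10} — ¬p10 is true.
  4. {¬p5, p3} — p3 is true.
  5. {p7, p9} — p9 is true.
  6. {p8, ¬p1} — p8 is true.
  7. {¬p7, p5} — p5 is true.
  8. {p2, ¬p7} — p2 is true.
  9. {p7, p1} — p1 is true.
  10. {¬p4, ¬p10} — ¬p4 is true.
  11. {p1, p8} — p8 is true.
  12. {p5, ¬p8} — p5 is true.
  13. {p11, p3} — p3 is true.
  14. {¬p4, ¬p7} — ¬p4 is true.
  15. {¬p8, ¬p11} — ¬p11 is true.
  16. {p8, p3} — p8 is true.
  17. {¬p6, p4} — ¬p6 is true.
  18. {p11, p8} — p8 is true.
  19. {¬p8, p9} — p9 is true.
  20. {¬p2, ¬p6} — ¬p6 is true.
  21. {¬p4, p6} — ¬p4 is true.
  22. {¬p6, p7} — ¬p6 is true.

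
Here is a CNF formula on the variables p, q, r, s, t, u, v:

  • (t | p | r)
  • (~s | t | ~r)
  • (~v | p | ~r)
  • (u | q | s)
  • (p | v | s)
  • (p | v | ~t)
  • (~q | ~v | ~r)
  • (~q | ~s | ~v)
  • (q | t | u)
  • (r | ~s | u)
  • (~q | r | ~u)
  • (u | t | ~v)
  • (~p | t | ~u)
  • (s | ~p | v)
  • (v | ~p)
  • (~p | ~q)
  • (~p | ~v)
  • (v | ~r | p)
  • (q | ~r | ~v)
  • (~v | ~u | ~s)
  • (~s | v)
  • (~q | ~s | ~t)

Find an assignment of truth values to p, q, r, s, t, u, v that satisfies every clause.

Branch on p: take p = False.
Set q = False and propagate.
For the remaining variables, r = False, s = False, t = True, u = True, v = True works.

p = F, q = F, r = F, s = F, t = T, u = T, v = T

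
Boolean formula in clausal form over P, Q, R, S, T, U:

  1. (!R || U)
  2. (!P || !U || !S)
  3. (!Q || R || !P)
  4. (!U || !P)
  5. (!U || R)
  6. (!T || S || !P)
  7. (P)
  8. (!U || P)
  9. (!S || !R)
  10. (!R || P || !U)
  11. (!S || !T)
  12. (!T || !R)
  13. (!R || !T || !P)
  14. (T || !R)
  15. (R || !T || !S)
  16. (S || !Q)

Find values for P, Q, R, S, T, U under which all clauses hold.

P = True, Q = False, R = False, S = True, T = False, U = False

(P) is a unit clause, so P = True.
The clause (!U) is unit: U must be False.
The clause (!R) is unit: R must be False.
(!Q) is a unit clause, so Q = False.
Pure literal: T appears only negated; assign T = False.
S is now unconstrained; take S = True.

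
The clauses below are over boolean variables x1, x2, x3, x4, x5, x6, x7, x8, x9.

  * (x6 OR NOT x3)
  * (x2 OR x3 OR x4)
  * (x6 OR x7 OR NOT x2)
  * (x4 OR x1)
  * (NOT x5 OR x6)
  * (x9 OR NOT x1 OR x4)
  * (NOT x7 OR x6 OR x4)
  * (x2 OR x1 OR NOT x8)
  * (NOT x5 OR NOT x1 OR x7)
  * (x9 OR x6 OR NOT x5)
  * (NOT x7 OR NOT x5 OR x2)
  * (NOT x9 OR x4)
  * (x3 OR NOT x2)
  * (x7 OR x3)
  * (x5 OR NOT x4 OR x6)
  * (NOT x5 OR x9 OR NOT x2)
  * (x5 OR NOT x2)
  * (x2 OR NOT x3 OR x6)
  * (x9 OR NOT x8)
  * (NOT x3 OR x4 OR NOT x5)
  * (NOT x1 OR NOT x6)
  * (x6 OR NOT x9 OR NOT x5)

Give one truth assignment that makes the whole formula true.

x1 = 0, x2 = 0, x3 = 1, x4 = 1, x5 = 0, x6 = 1, x7 = 0, x8 = 0, x9 = 1

Check each clause:
  1. (x6 OR NOT x3) — x6 is true.
  2. (x3 OR x4 OR x2) — x3 is true.
  3. (x7 OR x6 OR NOT x2) — x6 is true.
  4. (x4 OR x1) — x4 is true.
  5. (NOT x5 OR x6) — NOT x5 is true.
  6. (x9 OR x4 OR NOT x1) — x9 is true.
  7. (x6 OR x4 OR NOT x7) — NOT x7 is true.
  8. (NOT x8 OR x2 OR x1) — NOT x8 is true.
  9. (NOT x1 OR NOT x5 OR x7) — NOT x5 is true.
  10. (NOT x5 OR x9 OR x6) — x9 is true.
  11. (NOT x5 OR x2 OR NOT x7) — NOT x7 is true.
  12. (x4 OR NOT x9) — x4 is true.
  13. (x3 OR NOT x2) — x3 is true.
  14. (x3 OR x7) — x3 is true.
  15. (x6 OR x5 OR NOT x4) — x6 is true.
  16. (x9 OR NOT x2 OR NOT x5) — x9 is true.
  17. (x5 OR NOT x2) — NOT x2 is true.
  18. (x2 OR x6 OR NOT x3) — x6 is true.
  19. (x9 OR NOT x8) — NOT x8 is true.
  20. (NOT x5 OR x4 OR NOT x3) — NOT x5 is true.
  21. (NOT x6 OR NOT x1) — NOT x1 is true.
  22. (NOT x9 OR x6 OR NOT x5) — NOT x5 is true.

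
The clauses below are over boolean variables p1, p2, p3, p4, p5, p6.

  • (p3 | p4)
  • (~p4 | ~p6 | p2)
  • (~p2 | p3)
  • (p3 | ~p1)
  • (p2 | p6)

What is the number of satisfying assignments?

20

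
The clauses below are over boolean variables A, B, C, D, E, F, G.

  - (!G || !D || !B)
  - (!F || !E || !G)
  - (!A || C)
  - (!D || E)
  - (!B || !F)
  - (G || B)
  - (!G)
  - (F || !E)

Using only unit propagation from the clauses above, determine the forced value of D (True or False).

(!G) stands alone — G = False.
From (B || G) and G = False: B = True.
(!F || !B) with B = True leaves only !F, so F = False.
From (F || !E) and F = False: E = False.
In (E || !D), E is now false; !D must hold, so D = False.

False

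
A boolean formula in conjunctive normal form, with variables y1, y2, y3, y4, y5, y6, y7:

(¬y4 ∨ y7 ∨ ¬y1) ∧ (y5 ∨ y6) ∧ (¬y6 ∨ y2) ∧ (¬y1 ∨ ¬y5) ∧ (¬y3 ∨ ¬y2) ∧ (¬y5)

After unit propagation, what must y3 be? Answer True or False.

(¬y5) stands alone — y5 = False.
In (y6 ∨ y5), y5 is now false; y6 must hold, so y6 = True.
From (y2 ∨ ¬y6) and y6 = True: y2 = True.
(¬y3 ∨ ¬y2): since y2 = True, the clause reduces to (¬y3). y3 = False.

False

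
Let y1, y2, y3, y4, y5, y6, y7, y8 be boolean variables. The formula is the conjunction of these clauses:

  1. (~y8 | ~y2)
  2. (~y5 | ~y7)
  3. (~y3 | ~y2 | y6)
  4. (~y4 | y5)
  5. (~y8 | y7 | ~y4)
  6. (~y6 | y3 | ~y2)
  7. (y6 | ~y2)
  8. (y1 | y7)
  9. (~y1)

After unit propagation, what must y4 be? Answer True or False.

(~y1) is a unit clause: y1 = False.
From (y7 | y1) and y1 = False: y7 = True.
In (~y7 | ~y5), ~y7 is now false; ~y5 must hold, so y5 = False.
From (y5 | ~y4) and y5 = False: y4 = False.

False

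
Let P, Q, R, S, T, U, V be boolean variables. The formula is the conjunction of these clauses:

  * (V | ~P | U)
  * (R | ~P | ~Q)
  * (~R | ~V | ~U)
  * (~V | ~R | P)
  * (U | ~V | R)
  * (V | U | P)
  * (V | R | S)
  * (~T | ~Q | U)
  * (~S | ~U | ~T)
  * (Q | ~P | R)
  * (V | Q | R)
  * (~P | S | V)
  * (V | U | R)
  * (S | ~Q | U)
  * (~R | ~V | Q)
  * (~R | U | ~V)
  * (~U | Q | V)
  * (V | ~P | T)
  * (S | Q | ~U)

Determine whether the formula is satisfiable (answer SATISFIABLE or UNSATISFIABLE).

SATISFIABLE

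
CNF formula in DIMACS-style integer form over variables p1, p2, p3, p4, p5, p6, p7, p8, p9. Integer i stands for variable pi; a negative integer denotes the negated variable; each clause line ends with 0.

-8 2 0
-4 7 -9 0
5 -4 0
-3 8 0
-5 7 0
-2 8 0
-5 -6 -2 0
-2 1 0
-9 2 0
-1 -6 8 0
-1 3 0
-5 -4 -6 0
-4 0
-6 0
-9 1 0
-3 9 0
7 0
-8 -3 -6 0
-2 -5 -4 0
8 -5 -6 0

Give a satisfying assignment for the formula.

p1=False, p2=False, p3=False, p4=False, p5=False, p6=False, p7=True, p8=False, p9=False

Unit propagation: (¬p4) forces p4 = False.
Unit propagation: (¬p6) forces p6 = False.
The clause (p7) is unit: p7 must be True.
Set p1 = False and propagate.
  then p2 is forced to False.
  then p8 is forced to False.
  then p3 is forced to False.
  then p9 is forced to False.
p5 is now unconstrained; take p5 = False.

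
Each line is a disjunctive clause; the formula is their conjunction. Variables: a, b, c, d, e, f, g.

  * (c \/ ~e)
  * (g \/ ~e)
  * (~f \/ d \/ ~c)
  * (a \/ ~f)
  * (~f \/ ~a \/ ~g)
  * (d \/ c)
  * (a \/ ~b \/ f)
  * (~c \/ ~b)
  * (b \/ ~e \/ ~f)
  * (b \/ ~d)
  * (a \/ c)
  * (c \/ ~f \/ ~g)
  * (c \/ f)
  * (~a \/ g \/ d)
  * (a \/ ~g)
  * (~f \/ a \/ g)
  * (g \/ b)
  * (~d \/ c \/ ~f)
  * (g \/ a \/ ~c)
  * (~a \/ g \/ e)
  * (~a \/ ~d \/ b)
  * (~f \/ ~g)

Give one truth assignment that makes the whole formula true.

a=T, b=F, c=T, d=F, e=F, f=F, g=T

Try a = True.
The remaining clauses are satisfied by b = False, c = True, d = False, e = False, f = False, g = True.
Every clause has at least one true literal under this assignment.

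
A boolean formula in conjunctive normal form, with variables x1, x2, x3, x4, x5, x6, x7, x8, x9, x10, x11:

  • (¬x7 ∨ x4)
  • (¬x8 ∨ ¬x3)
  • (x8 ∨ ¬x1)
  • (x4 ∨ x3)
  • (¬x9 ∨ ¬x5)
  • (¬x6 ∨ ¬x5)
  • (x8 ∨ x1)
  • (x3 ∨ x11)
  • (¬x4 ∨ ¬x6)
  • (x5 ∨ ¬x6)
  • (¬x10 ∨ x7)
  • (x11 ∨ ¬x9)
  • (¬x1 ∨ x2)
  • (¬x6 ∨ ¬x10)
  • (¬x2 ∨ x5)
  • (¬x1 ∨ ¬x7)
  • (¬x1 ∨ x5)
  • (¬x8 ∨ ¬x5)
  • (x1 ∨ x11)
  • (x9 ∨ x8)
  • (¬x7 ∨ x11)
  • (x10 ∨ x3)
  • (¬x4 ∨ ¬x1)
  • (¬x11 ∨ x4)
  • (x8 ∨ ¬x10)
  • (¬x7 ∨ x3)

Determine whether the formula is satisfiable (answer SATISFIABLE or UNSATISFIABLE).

UNSATISFIABLE

x1 = True:
  propagation gives x8=True, x3=False, x4=True; an empty clause results — contradiction.
x1 = False:
  propagation gives x8=True, x3=False, x4=True, x11=True; an empty clause results — contradiction.
Every branch closes, so no satisfying assignment exists.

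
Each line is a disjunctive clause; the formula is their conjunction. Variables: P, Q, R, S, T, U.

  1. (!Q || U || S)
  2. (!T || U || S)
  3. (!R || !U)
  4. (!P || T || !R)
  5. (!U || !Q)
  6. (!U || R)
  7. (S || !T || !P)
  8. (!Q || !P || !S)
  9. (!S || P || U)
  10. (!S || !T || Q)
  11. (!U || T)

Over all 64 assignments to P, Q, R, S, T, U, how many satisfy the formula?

4

Satisfying assignments:
  P=0 Q=0 R=0 S=0 T=0 U=0
  P=0 Q=0 R=1 S=0 T=0 U=0
  P=1 Q=0 R=0 S=0 T=0 U=0
  P=1 Q=0 R=0 S=1 T=0 U=0
Count: 4.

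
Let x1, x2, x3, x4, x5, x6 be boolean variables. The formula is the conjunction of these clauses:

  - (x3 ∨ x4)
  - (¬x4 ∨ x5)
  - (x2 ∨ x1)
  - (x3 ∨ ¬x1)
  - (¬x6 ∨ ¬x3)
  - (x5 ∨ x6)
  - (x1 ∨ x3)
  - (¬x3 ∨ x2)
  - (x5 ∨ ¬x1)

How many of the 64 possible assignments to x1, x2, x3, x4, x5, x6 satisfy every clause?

4

The models are:
  x1=F x2=T x3=T x4=F x5=T x6=F
  x1=F x2=T x3=T x4=T x5=T x6=F
  x1=T x2=T x3=T x4=F x5=T x6=F
  x1=T x2=T x3=T x4=T x5=T x6=F
That's 4 in total.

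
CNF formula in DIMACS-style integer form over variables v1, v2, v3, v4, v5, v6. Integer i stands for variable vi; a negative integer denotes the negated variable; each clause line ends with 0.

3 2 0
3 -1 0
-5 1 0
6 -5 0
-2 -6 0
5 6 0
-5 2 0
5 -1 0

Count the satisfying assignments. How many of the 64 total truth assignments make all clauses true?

The models are:
  v1=F v2=F v3=T v4=F v5=F v6=T
  v1=F v2=F v3=T v4=T v5=F v6=T
Count: 2.

2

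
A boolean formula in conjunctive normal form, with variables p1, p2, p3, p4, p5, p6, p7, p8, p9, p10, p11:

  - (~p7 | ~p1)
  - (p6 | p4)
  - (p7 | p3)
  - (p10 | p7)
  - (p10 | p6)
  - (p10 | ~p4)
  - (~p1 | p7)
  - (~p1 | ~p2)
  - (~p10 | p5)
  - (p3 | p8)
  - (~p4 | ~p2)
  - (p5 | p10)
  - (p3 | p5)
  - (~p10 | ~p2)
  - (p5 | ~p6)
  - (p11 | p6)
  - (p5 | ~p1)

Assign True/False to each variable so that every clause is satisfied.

p1=False, p2=False, p3=True, p4=True, p5=True, p6=True, p7=True, p8=False, p9=False, p10=True, p11=True

p1 occurs only negated in the remaining clauses — set p1 = False.
p2 occurs only negated in the remaining clauses — set p2 = False.
Branch on p3: take p3 = True.
Try p4 = True.
  then p10 is forced to True.
  then p5 is forced to True.
The remaining clauses are satisfied by p6 = True, p7 = True, p8 = False, p9 = False, p11 = True.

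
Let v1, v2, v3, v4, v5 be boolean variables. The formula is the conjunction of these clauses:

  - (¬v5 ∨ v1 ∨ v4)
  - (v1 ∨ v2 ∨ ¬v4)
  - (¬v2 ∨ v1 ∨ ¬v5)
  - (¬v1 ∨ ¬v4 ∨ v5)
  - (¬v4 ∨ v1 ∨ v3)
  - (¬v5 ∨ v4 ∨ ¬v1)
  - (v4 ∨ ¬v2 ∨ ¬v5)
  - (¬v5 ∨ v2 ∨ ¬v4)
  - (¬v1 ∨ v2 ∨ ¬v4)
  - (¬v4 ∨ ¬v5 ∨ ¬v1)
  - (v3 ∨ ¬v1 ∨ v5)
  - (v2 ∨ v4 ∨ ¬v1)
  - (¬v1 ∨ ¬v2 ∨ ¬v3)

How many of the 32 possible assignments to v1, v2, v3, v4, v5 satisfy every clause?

Satisfying assignments:
  v1=F v2=F v3=F v4=F v5=F
  v1=F v2=F v3=T v4=F v5=F
  v1=F v2=T v3=F v4=F v5=F
  v1=F v2=T v3=T v4=F v5=F
  v1=F v2=T v3=T v4=T v5=F
That's 5 in total.

5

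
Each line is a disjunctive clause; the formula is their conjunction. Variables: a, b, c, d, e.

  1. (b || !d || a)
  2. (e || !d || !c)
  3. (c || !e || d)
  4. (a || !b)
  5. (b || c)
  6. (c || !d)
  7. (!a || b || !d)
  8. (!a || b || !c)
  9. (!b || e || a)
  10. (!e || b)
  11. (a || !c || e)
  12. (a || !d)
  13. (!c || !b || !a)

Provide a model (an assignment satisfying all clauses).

Set a = True and propagate.
Branch on b: take b = True.
  then c is forced to False.
  then d is forced to False.
  then e is forced to False.

a=T  b=T  c=F  d=F  e=F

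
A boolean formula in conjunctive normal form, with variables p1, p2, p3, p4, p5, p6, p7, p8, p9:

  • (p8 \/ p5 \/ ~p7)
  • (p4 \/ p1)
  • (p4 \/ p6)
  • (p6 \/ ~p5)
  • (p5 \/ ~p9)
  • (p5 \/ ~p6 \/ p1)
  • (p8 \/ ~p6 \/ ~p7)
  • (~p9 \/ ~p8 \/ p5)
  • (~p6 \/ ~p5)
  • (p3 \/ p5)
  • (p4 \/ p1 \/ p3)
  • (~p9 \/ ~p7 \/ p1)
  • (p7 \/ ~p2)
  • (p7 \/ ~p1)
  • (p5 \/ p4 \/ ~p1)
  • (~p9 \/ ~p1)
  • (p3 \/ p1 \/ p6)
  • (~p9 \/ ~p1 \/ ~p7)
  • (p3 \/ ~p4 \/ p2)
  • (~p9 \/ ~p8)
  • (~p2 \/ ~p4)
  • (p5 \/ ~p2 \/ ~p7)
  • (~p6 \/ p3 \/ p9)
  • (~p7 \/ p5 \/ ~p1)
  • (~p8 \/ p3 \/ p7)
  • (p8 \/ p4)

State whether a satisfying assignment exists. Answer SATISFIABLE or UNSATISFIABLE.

SATISFIABLE

Pure literal: p3 appears only positively; assign p3 = True.
Branch on p1: take p1 = False.
  then p4 is forced to True.
  then p2 is forced to False.
The remaining clauses are satisfied by p5 = False, p6 = False, p7 = False, p8 = False, p9 = False.
Every clause has at least one true literal under this assignment.
So p1=F, p2=F, p3=T, p4=T, p5=F, p6=F, p7=F, p8=F, p9=F is a satisfying assignment.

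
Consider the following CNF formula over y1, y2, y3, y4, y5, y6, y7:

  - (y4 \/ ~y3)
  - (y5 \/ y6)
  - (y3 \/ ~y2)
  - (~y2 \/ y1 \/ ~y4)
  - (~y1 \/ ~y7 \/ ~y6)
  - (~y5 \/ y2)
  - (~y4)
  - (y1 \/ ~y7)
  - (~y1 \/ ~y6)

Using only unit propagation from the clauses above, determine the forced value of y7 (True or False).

False

(~y4) is a unit clause: y4 = False.
In (y4 \/ ~y3), y4 is now false; ~y3 must hold, so y3 = False.
In (~y2 \/ y3), y3 is now false; ~y2 must hold, so y2 = False.
From (~y5 \/ y2) and y2 = False: y5 = False.
From (y5 \/ y6) and y5 = False: y6 = True.
In (~y6 \/ ~y1), ~y6 is now false; ~y1 must hold, so y1 = False.
(y1 \/ ~y7) with y1 = False leaves only ~y7, so y7 = False.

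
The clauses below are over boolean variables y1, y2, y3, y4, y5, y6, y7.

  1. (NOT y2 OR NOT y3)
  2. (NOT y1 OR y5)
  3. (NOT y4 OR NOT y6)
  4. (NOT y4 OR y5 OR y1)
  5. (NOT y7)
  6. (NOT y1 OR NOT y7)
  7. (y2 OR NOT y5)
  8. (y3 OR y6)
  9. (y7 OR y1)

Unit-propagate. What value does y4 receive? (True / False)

False

(NOT y7) is a unit clause: y7 = False.
From (y1 OR y7) and y7 = False: y1 = True.
(y5 OR NOT y1): since y1 = True, the clause reduces to (y5). y5 = True.
(y2 OR NOT y5): since y5 = True, the clause reduces to (y2). y2 = True.
In (NOT y2 OR NOT y3), NOT y2 is now false; NOT y3 must hold, so y3 = False.
In (y3 OR y6), y3 is now false; y6 must hold, so y6 = True.
From (NOT y6 OR NOT y4) and y6 = True: y4 = False.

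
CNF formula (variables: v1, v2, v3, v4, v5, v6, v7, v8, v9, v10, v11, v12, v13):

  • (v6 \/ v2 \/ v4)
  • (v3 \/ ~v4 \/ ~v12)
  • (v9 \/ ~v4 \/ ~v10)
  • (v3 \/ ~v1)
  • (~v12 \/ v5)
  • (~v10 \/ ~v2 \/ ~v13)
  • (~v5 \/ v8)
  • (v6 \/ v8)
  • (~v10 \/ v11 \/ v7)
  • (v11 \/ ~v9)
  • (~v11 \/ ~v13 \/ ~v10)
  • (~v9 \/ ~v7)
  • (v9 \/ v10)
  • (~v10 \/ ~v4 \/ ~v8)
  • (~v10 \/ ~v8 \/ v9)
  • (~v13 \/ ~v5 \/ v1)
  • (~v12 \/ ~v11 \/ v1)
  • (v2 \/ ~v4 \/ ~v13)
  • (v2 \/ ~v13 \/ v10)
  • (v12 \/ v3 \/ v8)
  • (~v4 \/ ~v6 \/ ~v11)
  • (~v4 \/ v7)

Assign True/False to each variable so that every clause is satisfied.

Pure literal: v3 appears only positively; assign v3 = True.
Pure literal: v13 appears only negated; assign v13 = False.
Set v1 = True and propagate.
The remaining clauses are satisfied by v2 = True, v4 = False, v5 = True, v6 = False, v7 = False, v8 = True, v9 = True, v10 = False, v11 = True, v12 = True.

v1=True, v2=True, v3=True, v4=False, v5=True, v6=False, v7=False, v8=True, v9=True, v10=False, v11=True, v12=True, v13=False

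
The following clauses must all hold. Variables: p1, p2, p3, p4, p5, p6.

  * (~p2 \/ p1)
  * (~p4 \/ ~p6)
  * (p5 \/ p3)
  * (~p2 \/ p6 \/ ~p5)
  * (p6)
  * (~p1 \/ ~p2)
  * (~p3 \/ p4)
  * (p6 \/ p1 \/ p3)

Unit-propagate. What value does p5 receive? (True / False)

True

Unit clause (p6) sets p6 = True.
From (~p6 \/ ~p4) and p6 = True: p4 = False.
(p4 \/ ~p3) with p4 = False leaves only ~p3, so p3 = False.
(p3 \/ p5): since p3 = False, the clause reduces to (p5). p5 = True.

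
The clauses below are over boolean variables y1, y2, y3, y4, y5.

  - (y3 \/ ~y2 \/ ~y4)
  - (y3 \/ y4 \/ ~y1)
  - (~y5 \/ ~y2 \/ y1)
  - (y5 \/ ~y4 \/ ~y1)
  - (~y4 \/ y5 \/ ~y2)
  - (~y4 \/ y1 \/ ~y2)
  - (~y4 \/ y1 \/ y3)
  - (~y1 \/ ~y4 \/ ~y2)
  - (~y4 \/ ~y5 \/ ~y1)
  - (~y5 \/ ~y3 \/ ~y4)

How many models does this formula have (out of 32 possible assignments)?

Split on y4, then y1.
  y4=T, y1=T: a clause becomes empty — 0.
  y4=T, y1=F: remaining (y2,y3,y5) ∈ {(F,T,F)} — 1.
  y4=F, y1=T: remaining (y2,y3,y5) ∈ {(F,T,F); (F,T,T); (T,T,F); (T,T,T)} — 4.
  y4=F, y1=F: y3 free; 3 ways for (y2,y5) × 2^1 = 6.
Total: 0 + 1 + 4 + 6 = 11.

11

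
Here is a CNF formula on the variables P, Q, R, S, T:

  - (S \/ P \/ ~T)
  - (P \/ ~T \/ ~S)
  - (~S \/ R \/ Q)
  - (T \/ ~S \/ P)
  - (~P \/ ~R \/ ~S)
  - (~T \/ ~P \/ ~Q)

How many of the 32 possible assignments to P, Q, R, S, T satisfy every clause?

11

Case analysis on P and S:
  P=1, S=1: remaining (Q,R,T) ∈ {(1,0,0)} — 1.
  P=1, S=0: R free; 3 ways for (Q,T) × 2^1 = 6.
  P=0, S=1: a clause becomes empty — 0.
  P=0, S=0: remaining (Q,R,T) ∈ {(0,0,0); (0,1,0); (1,0,0); (1,1,0)} — 4.
Total: 1 + 6 + 0 + 4 = 11.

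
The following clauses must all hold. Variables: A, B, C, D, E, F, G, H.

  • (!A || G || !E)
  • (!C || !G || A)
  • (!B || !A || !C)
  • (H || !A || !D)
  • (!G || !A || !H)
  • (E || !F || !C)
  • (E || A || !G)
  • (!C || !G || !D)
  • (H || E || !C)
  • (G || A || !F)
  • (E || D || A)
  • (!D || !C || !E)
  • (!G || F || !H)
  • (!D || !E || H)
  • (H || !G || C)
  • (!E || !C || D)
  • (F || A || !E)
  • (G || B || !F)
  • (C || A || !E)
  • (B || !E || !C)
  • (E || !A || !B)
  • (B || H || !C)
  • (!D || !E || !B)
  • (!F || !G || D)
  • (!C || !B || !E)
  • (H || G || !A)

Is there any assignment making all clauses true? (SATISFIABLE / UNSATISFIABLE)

SATISFIABLE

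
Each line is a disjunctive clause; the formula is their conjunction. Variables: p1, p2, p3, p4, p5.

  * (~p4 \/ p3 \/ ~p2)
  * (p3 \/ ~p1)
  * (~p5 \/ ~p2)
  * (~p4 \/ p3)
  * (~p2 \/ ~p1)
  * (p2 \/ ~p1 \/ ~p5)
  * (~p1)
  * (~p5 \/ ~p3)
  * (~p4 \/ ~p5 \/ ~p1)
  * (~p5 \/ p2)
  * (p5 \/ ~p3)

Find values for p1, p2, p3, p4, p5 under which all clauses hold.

p1 = 0, p2 = 1, p3 = 0, p4 = 0, p5 = 0

Check each clause:
  1. (~p4 \/ ~p2 \/ p3) — ~p4 is true.
  2. (~p1 \/ p3) — ~p1 is true.
  3. (~p5 \/ ~p2) — ~p5 is true.
  4. (p3 \/ ~p4) — ~p4 is true.
  5. (~p2 \/ ~p1) — ~p1 is true.
  6. (p2 \/ ~p5 \/ ~p1) — p2 is true.
  7. (~p1) — ~p1 is true.
  8. (~p5 \/ ~p3) — ~p5 is true.
  9. (~p5 \/ ~p1 \/ ~p4) — ~p5 is true.
  10. (p2 \/ ~p5) — p2 is true.
  11. (p5 \/ ~p3) — ~p3 is true.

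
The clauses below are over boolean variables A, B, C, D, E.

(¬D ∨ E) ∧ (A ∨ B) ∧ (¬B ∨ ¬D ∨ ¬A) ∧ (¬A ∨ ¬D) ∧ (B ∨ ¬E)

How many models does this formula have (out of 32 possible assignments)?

Case analysis on A and B:
  A=T, B=T: remaining (C,D,E) ∈ {(F,F,F); (F,F,T); (T,F,F); (T,F,T)} — 4.
  A=T, B=F: remaining (C,D,E) ∈ {(F,F,F); (T,F,F)} — 2.
  A=F, B=T: C free; 3 ways for (D,E) × 2^1 = 6.
  A=F, B=F: a clause becomes empty — 0.
Total: 4 + 2 + 6 + 0 = 12.

12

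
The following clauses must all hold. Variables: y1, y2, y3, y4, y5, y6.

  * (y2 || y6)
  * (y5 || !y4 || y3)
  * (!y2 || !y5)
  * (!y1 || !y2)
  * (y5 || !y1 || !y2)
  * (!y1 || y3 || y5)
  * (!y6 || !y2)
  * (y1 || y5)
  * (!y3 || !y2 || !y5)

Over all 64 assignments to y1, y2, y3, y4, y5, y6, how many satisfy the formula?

10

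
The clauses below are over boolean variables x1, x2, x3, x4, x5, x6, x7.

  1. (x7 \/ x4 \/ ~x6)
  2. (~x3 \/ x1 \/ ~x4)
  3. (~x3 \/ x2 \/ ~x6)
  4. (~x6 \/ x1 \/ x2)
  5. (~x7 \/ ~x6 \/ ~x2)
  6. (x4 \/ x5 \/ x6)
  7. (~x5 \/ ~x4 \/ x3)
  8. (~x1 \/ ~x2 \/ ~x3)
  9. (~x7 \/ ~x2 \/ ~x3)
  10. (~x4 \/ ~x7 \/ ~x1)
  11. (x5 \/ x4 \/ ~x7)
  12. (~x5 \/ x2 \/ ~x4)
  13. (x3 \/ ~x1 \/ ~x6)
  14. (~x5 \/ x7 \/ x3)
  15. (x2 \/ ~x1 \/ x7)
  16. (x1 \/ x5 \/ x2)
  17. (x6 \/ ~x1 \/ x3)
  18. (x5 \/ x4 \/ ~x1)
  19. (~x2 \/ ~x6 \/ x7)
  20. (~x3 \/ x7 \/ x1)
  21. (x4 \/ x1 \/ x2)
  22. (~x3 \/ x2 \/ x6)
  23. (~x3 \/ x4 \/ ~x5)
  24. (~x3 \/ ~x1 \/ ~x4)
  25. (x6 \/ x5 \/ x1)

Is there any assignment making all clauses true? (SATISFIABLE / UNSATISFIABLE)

SATISFIABLE

Set x1 = False and propagate.
The remaining clauses are satisfied by x2 = True, x3 = False, x4 = False, x5 = True, x6 = False, x7 = True.
Every clause has at least one true literal under this assignment.
So x1=False, x2=True, x3=False, x4=False, x5=True, x6=False, x7=True is a satisfying assignment.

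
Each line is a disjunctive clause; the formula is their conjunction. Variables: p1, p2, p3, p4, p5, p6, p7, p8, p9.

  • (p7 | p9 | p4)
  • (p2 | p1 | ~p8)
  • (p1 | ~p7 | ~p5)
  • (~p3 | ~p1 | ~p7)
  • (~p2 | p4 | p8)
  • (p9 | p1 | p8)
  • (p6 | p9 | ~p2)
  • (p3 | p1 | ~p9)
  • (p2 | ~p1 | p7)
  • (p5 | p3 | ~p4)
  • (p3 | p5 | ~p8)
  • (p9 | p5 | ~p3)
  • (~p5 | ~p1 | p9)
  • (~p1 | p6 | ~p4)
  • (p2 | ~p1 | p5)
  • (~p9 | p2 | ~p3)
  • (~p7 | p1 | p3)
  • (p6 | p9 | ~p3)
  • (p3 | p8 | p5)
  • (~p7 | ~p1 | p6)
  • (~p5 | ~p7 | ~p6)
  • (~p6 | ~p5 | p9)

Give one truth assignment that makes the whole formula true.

Branch on p1: take p1 = False.
Set p2 = True and propagate.
Branch on p3: take p3 = True.
For the remaining variables, p4 = False, p5 = False, p6 = True, p7 = True, p8 = True, p9 = True works.
Every clause has at least one true literal under this assignment.

p1=F, p2=T, p3=T, p4=F, p5=F, p6=T, p7=T, p8=T, p9=T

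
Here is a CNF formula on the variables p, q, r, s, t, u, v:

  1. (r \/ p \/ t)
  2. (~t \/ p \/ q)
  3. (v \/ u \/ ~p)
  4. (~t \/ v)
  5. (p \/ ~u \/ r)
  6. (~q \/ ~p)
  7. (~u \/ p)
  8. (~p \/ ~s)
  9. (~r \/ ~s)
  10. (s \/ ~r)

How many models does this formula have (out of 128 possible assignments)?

Split on p, then r.
  p=T, r=T: a clause becomes empty — 0.
  p=T, r=F: 5 of the 32 assignments to (q,s,t,u,v) work.
  p=F, r=T: a clause becomes empty — 0.
  p=F, r=F: remaining (q,s,t,u,v) ∈ {(T,F,T,F,T); (T,T,T,F,T)} — 2.
Total: 0 + 5 + 0 + 2 = 7.

7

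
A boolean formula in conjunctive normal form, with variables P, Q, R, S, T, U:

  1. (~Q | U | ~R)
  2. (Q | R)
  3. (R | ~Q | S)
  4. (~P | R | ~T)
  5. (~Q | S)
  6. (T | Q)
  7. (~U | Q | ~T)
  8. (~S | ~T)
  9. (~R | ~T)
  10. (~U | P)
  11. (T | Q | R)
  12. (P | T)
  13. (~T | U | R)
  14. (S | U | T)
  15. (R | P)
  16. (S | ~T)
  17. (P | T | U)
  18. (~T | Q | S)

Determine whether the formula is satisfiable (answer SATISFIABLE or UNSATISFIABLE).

Branch on P: take P = True.
The remaining clauses are satisfied by Q = True, R = False, S = True, T = False, U = True.
Every clause has at least one true literal under this assignment.
So P = True, Q = True, R = False, S = True, T = False, U = True is a satisfying assignment.

SATISFIABLE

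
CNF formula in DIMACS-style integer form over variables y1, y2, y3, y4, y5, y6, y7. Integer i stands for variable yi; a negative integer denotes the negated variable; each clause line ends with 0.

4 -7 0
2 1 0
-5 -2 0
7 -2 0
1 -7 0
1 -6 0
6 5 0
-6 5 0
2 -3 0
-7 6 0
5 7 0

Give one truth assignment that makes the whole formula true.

y1=True, y2=False, y3=False, y4=True, y5=True, y6=True, y7=True

Check each clause:
  1. (~y7 \/ y4) — y4 is true.
  2. (y1 \/ y2) — y1 is true.
  3. (~y2 \/ ~y5) — ~y2 is true.
  4. (~y2 \/ y7) — ~y2 is true.
  5. (~y7 \/ y1) — y1 is true.
  6. (~y6 \/ y1) — y1 is true.
  7. (y6 \/ y5) — y5 is true.
  8. (~y6 \/ y5) — y5 is true.
  9. (y2 \/ ~y3) — ~y3 is true.
  10. (~y7 \/ y6) — y6 is true.
  11. (y5 \/ y7) — y5 is true.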